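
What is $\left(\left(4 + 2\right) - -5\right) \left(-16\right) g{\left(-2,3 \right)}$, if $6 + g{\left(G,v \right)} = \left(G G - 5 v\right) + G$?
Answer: $3344$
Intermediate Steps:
$g{\left(G,v \right)} = -6 + G + G^{2} - 5 v$ ($g{\left(G,v \right)} = -6 + \left(\left(G G - 5 v\right) + G\right) = -6 + \left(\left(G^{2} - 5 v\right) + G\right) = -6 + \left(G + G^{2} - 5 v\right) = -6 + G + G^{2} - 5 v$)
$\left(\left(4 + 2\right) - -5\right) \left(-16\right) g{\left(-2,3 \right)} = \left(\left(4 + 2\right) - -5\right) \left(-16\right) \left(-6 - 2 + \left(-2\right)^{2} - 15\right) = \left(6 + 5\right) \left(-16\right) \left(-6 - 2 + 4 - 15\right) = 11 \left(-16\right) \left(-19\right) = \left(-176\right) \left(-19\right) = 3344$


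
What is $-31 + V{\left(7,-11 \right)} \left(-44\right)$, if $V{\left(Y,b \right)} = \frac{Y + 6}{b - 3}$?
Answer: $\frac{69}{7} \approx 9.8571$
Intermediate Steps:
$V{\left(Y,b \right)} = \frac{6 + Y}{-3 + b}$
$-31 + V{\left(7,-11 \right)} \left(-44\right) = -31 + \frac{6 + 7}{-3 - 11} \left(-44\right) = -31 + \frac{1}{-14} \cdot 13 \left(-44\right) = -31 + \left(- \frac{1}{14}\right) 13 \left(-44\right) = -31 - - \frac{286}{7} = -31 + \frac{286}{7} = \frac{69}{7}$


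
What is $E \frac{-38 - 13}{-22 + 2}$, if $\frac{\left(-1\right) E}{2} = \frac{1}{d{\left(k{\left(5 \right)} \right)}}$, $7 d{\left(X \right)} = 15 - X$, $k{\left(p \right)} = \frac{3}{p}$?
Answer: $- \frac{119}{48} \approx -2.4792$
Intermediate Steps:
$d{\left(X \right)} = \frac{15}{7} - \frac{X}{7}$ ($d{\left(X \right)} = \frac{15 - X}{7} = \frac{15}{7} - \frac{X}{7}$)
$E = - \frac{35}{36}$ ($E = - \frac{2}{\frac{15}{7} - \frac{3 \cdot \frac{1}{5}}{7}} = - \frac{2}{\frac{15}{7} - \frac{3}{35}} = - \frac{2}{\frac{72}{35}} = \left(-2\right) \frac{35}{72} = - \frac{35}{36} \approx -0.97222$)
$E \frac{-38 - 13}{-22 + 2} = - \frac{35 \frac{-38 - 13}{-22 + 2}}{36} = - \frac{35 \left(- \frac{51}{-20}\right)}{36} = - \frac{35 \left(\left(-51\right) \left(- \frac{1}{20}\right)\right)}{36} = \left(- \frac{35}{36}\right) \frac{51}{20} = - \frac{119}{48}$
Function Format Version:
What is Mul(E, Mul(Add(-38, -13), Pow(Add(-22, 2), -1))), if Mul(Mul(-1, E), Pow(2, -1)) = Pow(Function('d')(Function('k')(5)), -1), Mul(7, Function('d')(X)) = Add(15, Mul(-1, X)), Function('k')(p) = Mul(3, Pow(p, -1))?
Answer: Rational(-119, 48) ≈ -2.4792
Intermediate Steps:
Function('d')(X) = Add(Rational(15, 7), Mul(Rational(-1, 7), X)) (Function('d')(X) = Mul(Rational(1, 7), Add(15, Mul(-1, X))) = Add(Rational(15, 7), Mul(Rational(-1, 7), X)))
E = Rational(-35, 36) (E = Mul(-2, Pow(Add(Rational(15, 7), Mul(Rational(-1, 7), Mul(3, Pow(5, -1)))), -1)) = Mul(-2, Pow(Add(Rational(15, 7), Mul(Rational(-1, 7), Mul(3, Rational(1, 5)))), -1)) = Mul(-2, Pow(Add(Rational(15, 7), Mul(Rational(-1, 7), Rational(3, 5))), -1)) = Mul(-2, Pow(Add(Rational(15, 7), Rational(-3, 35)), -1)) = Mul(-2, Pow(Rational(72, 35), -1)) = Mul(-2, Rational(35, 72)) = Rational(-35, 36) ≈ -0.97222)
Mul(E, Mul(Add(-38, -13), Pow(Add(-22, 2), -1))) = Mul(Rational(-35, 36), Mul(Add(-38, -13), Pow(Add(-22, 2), -1))) = Mul(Rational(-35, 36), Mul(-51, Pow(-20, -1))) = Mul(Rational(-35, 36), Mul(-51, Rational(-1, 20))) = Mul(Rational(-35, 36), Rational(51, 20)) = Rational(-119, 48)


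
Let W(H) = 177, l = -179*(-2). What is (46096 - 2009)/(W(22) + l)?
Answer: 44087/535 ≈ 82.406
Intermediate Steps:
l = 358
(46096 - 2009)/(W(22) + l) = (46096 - 2009)/(177 + 358) = 44087/535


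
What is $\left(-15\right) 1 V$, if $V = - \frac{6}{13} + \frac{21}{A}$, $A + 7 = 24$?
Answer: $- \frac{2565}{221} \approx -11.606$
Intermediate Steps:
$A = 17$ ($A = -7 + 24 = 17$)
$V = \frac{171}{221}$ ($V = - \frac{6}{13} + \frac{21}{17} = \frac{171}{221} \approx 0.77376$)
$\left(-15\right) 1 V = \left(-15\right) 1 \cdot \frac{171}{221} = \left(-15\right) \frac{171}{221} = - \frac{2565}{221}$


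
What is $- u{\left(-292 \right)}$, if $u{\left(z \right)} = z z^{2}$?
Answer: $24897088$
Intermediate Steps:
$u{\left(z \right)} = z^{3}$
$- u{\left(-292 \right)} = - \left(-292\right)^{3} = \left(-1\right) \left(-24897088\right) = 24897088$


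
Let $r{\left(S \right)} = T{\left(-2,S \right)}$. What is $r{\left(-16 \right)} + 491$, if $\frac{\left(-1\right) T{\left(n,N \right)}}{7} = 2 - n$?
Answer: $463$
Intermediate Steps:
$T{\left(n,N \right)} = -14 + 7 n$ ($T{\left(n,N \right)} = - 7 \left(2 - n\right) = -14 + 7 n$)
$r{\left(S \right)} = -28$ ($r{\left(S \right)} = -14 + 7 \left(-2\right) = -14 - 14 = -28$)
$r{\left(-16 \right)} + 491 = -28 + 491 = 463$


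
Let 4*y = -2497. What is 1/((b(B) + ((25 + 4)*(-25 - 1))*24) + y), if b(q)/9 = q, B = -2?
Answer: -4/74953 ≈ -5.3367e-5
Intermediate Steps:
y = -2497/4 (y = (1/4)*(-2497) = -2497/4 ≈ -624.25)
b(q) = 9*q
1/((b(B) + ((25 + 4)*(-25 - 1))*24) + y) = 1/((9*(-2) + ((25 + 4)*(-25 - 1))*24) - 2497/4) = 1/((-18 + (29*(-26))*24) - 2497/4) = 1/((-18 - 754*24) - 2497/4) = 1/((-18 - 18096) - 2497/4) = 1/(-18114 - 2497/4) = 1/(-74953/4) = -4/74953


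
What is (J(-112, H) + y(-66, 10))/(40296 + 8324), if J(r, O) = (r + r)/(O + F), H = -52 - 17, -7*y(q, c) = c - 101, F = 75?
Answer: -73/145860 ≈ -0.00050048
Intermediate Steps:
y(q, c) = 101/7 - c/7 (y(q, c) = -(c - 101)/7 = -(-101 + c)/7 = 101/7 - c/7)
H = -69
J(r, O) = 2*r/(75 + O) (J(r, O) = (r + r)/(O + 75) = (2*r)/(75 + O) = 2*r/(75 + O))
(J(-112, H) + y(-66, 10))/(40296 + 8324) = (2*(-112)/(75 - 69) + (101/7 - ⅐*10))/(40296 + 8324) = (2*(-112)/6 + (101/7 - 10/7))/48620 = (2*(-112)*(⅙) + 13)*(1/48620) = (-112/3 + 13)*(1/48620) = -73/3*1/48620 = -73/145860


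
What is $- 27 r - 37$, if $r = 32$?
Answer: $-901$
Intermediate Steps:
$- 27 r - 37 = \left(-27\right) 32 - 37 = -864 - 37 = -901$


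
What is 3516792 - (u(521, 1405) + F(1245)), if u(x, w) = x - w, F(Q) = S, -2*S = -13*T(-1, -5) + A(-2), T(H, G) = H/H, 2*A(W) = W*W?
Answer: 7035341/2 ≈ 3.5177e+6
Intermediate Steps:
A(W) = W**2/2 (A(W) = (W*W)/2 = W**2/2)
T(H, G) = 1
S = 11/2 (S = -(-13*1 + (1/2)*(-2)**2)/2 = -(-13 + (1/2)*4)/2 = -(-13 + 2)/2 = -1/2*(-11) = 11/2 ≈ 5.5000)
F(Q) = 11/2
3516792 - (u(521, 1405) + F(1245)) = 3516792 - ((521 - 1*1405) + 11/2) = 3516792 - ((521 - 1405) + 11/2) = 3516792 - (-884 + 11/2) = 3516792 - 1*(-1757/2) = 3516792 + 1757/2 = 7035341/2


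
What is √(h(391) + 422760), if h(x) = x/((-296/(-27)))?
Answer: 11*√76536498/148 ≈ 650.23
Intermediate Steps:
h(x) = 27*x/296 (h(x) = x/((-296*(-1/27))) = x/(296/27) = x*(27/296) = 27*x/296)
√(h(391) + 422760) = √((27/296)*391 + 422760) = √(10557/296 + 422760) = √(125147517/296) = 11*√76536498/148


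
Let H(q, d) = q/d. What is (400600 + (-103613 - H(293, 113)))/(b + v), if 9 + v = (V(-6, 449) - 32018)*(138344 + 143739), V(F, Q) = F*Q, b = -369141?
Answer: -16779619/553249934899 ≈ -3.0329e-5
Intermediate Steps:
v = -9791665105 (v = -9 + (-6*449 - 32018)*(138344 + 143739) = -9 + (-2694 - 32018)*282083 = -9 - 34712*282083 = -9 - 9791665096 = -9791665105)
(400600 + (-103613 - H(293, 113)))/(b + v) = (400600 + (-103613 - 293/113))/(-369141 - 9791665105) = (400600 + (-103613 - 293/113))/(-9792034246) = (400600 + (-103613 - 1*293/113))*(-1/9792034246) = (400600 + (-103613 - 293/113))*(-1/9792034246) = (400600 - 11708562/113)*(-1/9792034246) = (33559238/113)*(-1/9792034246) = -16779619/553249934899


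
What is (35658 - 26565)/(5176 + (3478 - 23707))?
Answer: -9093/15053 ≈ -0.60407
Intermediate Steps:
(35658 - 26565)/(5176 + (3478 - 23707)) = 9093/(5176 - 20229) = 9093/(-15053) = 9093*(-1/15053) = -9093/15053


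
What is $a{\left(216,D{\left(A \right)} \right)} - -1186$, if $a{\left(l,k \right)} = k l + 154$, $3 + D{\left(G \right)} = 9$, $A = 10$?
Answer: $2636$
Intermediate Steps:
$D{\left(G \right)} = 6$ ($D{\left(G \right)} = -3 + 9 = 6$)
$a{\left(l,k \right)} = 154 + k l$
$a{\left(216,D{\left(A \right)} \right)} - -1186 = \left(154 + 6 \cdot 216\right) - -1186 = \left(154 + 1296\right) + 1186 = 1450 + 1186 = 2636$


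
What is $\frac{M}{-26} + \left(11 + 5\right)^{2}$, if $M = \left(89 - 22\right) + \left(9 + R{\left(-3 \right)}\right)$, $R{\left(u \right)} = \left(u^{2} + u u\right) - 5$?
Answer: $\frac{6567}{26} \approx 252.58$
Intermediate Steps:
$R{\left(u \right)} = -5 + 2 u^{2}$ ($R{\left(u \right)} = \left(u^{2} + u^{2}\right) - 5 = 2 u^{2} - 5 = -5 + 2 u^{2}$)
$M = 89$ ($M = \left(89 - 22\right) + \left(9 - \left(5 - 2 \left(-3\right)^{2}\right)\right) = 67 + \left(9 + \left(-5 + 2 \cdot 9\right)\right) = 67 + \left(9 + \left(-5 + 18\right)\right) = 67 + \left(9 + 13\right) = 67 + 22 = 89$)
$\frac{M}{-26} + \left(11 + 5\right)^{2} = \frac{89}{-26} + \left(11 + 5\right)^{2} = 89 \left(- \frac{1}{26}\right) + 16^{2} = - \frac{89}{26} + 256 = \frac{6567}{26}$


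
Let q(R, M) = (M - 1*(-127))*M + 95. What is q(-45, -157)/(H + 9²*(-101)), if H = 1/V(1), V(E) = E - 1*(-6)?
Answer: -33635/57266 ≈ -0.58735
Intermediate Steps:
V(E) = 6 + E (V(E) = E + 6 = 6 + E)
H = ⅐ (H = 1/(6 + 1) = 1/7 = ⅐ ≈ 0.14286)
q(R, M) = 95 + M*(127 + M) (q(R, M) = (M + 127)*M + 95 = (127 + M)*M + 95 = M*(127 + M) + 95 = 95 + M*(127 + M))
q(-45, -157)/(H + 9²*(-101)) = (95 + (-157)² + 127*(-157))/(⅐ + 9²*(-101)) = (95 + 24649 - 19939)/(⅐ + 81*(-101)) = 4805/(⅐ - 8181) = 4805/(-57266/7) = 4805*(-7/57266) = -33635/57266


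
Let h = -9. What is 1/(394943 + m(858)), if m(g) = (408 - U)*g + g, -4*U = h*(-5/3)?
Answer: 2/1498165 ≈ 1.3350e-6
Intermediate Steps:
U = -15/4 (U = -(-9)*(-5/3)/4 = -(-9)*(-5*⅓)/4 = -(-9)*(-5)/(4*3) = -¼*15 = -15/4 ≈ -3.7500)
m(g) = 1651*g/4 (m(g) = (408 - 1*(-15/4))*g + g = (408 + 15/4)*g + g = 1647*g/4 + g = 1651*g/4)
1/(394943 + m(858)) = 1/(394943 + (1651/4)*858) = 1/(394943 + 708279/2) = 1/(1498165/2) = 2/1498165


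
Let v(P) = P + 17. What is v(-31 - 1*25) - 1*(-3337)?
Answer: 3298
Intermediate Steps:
v(P) = 17 + P
v(-31 - 1*25) - 1*(-3337) = (17 + (-31 - 1*25)) - 1*(-3337) = (17 + (-31 - 25)) + 3337 = (17 - 56) + 3337 = -39 + 3337 = 3298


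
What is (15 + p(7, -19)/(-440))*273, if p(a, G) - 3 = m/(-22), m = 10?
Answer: 4953039/1210 ≈ 4093.4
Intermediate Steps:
p(a, G) = 28/11 (p(a, G) = 3 + 10/(-22) = 3 + 10*(-1/22) = 3 - 5/11 = 28/11)
(15 + p(7, -19)/(-440))*273 = (15 + (28/11)/(-440))*273 = (15 + (28/11)*(-1/440))*273 = (15 - 7/1210)*273 = (18143/1210)*273 = 4953039/1210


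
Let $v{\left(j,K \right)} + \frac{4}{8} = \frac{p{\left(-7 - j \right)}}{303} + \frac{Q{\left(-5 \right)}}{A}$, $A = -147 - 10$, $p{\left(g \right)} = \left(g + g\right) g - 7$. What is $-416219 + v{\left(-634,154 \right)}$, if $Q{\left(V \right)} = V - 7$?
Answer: $- \frac{39353065583}{95142} \approx -4.1362 \cdot 10^{5}$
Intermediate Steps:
$Q{\left(V \right)} = -7 + V$
$p{\left(g \right)} = -7 + 2 g^{2}$ ($p{\left(g \right)} = 2 g g - 7 = 2 g^{2} - 7 = -7 + 2 g^{2}$)
$A = -157$ ($A = -147 - 10 = -157$)
$v{\left(j,K \right)} = - \frac{42497}{95142} + \frac{2 \left(-7 - j\right)^{2}}{303}$ ($v{\left(j,K \right)} = - \frac{1}{2} + \left(\frac{-7 + 2 \left(-7 - j\right)^{2}}{303} + \frac{-7 - 5}{-157}\right) = - \frac{1}{2} + \left(\left(-7 + 2 \left(-7 - j\right)^{2}\right) \frac{1}{303} - - \frac{12}{157}\right) = - \frac{1}{2} + \left(\left(- \frac{7}{303} + \frac{2 \left(-7 - j\right)^{2}}{303}\right) + \frac{12}{157}\right) = - \frac{1}{2} + \left(\frac{2537}{47571} + \frac{2 \left(-7 - j\right)^{2}}{303}\right) = - \frac{42497}{95142} + \frac{2 \left(-7 - j\right)^{2}}{303}$)
$-416219 + v{\left(-634,154 \right)} = -416219 - \left(\frac{42497}{95142} - \frac{2 \left(7 - 634\right)^{2}}{303}\right) = -416219 - \left(\frac{42497}{95142} - \frac{2 \left(-627\right)^{2}}{303}\right) = -416219 + \left(- \frac{42497}{95142} + \frac{2}{303} \cdot 393129\right) = -416219 + \left(- \frac{42497}{95142} + \frac{262086}{101}\right) = -416219 + \frac{246842515}{95142} = - \frac{39353065583}{95142}$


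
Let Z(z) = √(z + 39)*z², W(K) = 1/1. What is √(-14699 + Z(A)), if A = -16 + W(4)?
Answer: √(-14699 + 450*√6) ≈ 116.6*I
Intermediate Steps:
W(K) = 1
A = -15 (A = -16 + 1 = -15)
Z(z) = z²*√(39 + z) (Z(z) = √(39 + z)*z² = z²*√(39 + z))
√(-14699 + Z(A)) = √(-14699 + (-15)²*√(39 - 15)) = √(-14699 + 225*√24) = √(-14699 + 225*(2*√6)) = √(-14699 + 450*√6)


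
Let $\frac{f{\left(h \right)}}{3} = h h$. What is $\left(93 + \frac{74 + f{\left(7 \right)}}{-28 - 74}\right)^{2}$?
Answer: $\frac{297025}{36} \approx 8250.7$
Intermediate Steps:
$f{\left(h \right)} = 3 h^{2}$ ($f{\left(h \right)} = 3 h h = 3 h^{2}$)
$\left(93 + \frac{74 + f{\left(7 \right)}}{-28 - 74}\right)^{2} = \left(93 + \frac{74 + 3 \cdot 7^{2}}{-28 - 74}\right)^{2} = \left(93 + \frac{74 + 3 \cdot 49}{-102}\right)^{2} = \left(93 + \left(74 + 147\right) \left(- \frac{1}{102}\right)\right)^{2} = \left(93 + 221 \left(- \frac{1}{102}\right)\right)^{2} = \left(93 - \frac{13}{6}\right)^{2} = \left(\frac{545}{6}\right)^{2} = \frac{297025}{36}$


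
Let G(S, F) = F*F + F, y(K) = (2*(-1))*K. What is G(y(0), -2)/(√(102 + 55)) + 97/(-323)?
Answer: -97/323 + 2*√157/157 ≈ -0.14069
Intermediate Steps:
y(K) = -2*K
G(S, F) = F + F² (G(S, F) = F² + F = F + F²)
G(y(0), -2)/(√(102 + 55)) + 97/(-323) = (-2*(1 - 2))/(√(102 + 55)) + 97/(-323) = (-2*(-1))/(√157) + 97*(-1/323) = 2*(√157/157) - 97/323 = 2*√157/157 - 97/323 = -97/323 + 2*√157/157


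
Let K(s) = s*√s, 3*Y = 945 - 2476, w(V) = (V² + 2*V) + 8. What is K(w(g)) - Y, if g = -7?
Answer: 1531/3 + 43*√43 ≈ 792.30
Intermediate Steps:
w(V) = 8 + V² + 2*V
Y = -1531/3 (Y = (945 - 2476)/3 = (⅓)*(-1531) = -1531/3 ≈ -510.33)
K(s) = s^(3/2)
K(w(g)) - Y = (8 + (-7)² + 2*(-7))^(3/2) - 1*(-1531/3) = (8 + 49 - 14)^(3/2) + 1531/3 = 43^(3/2) + 1531/3 = 43*√43 + 1531/3 = 1531/3 + 43*√43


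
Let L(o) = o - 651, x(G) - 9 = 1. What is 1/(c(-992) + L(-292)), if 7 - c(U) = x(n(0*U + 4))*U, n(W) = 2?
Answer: 1/8984 ≈ 0.00011131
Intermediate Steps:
x(G) = 10 (x(G) = 9 + 1 = 10)
L(o) = -651 + o
c(U) = 7 - 10*U
1/(c(-992) + L(-292)) = 1/((7 - 10*(-992)) + (-651 - 292)) = 1/((7 + 9920) - 943) = 1/(9927 - 943) = 1/8984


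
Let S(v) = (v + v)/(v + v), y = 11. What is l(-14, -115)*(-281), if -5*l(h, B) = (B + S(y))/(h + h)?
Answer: 16017/70 ≈ 228.81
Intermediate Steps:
S(v) = 1 (S(v) = (2*v)/((2*v)) = (2*v)*(1/(2*v)) = 1)
l(h, B) = -(1 + B)/(10*h) (l(h, B) = -(B + 1)/(5*(h + h)) = -(1 + B)/(5*(2*h)) = -(1 + B)*1/(2*h)/5 = -(1 + B)/(10*h))
l(-14, -115)*(-281) = ((1/10)*(-1 - 1*(-115))/(-14))*(-281) = ((1/10)*(-1/14)*(-1 + 115))*(-281) = ((1/10)*(-1/14)*114)*(-281) = -57/70*(-281) = 16017/70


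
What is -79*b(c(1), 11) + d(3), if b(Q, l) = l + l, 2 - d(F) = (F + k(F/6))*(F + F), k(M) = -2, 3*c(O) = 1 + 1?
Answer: -1742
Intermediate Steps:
c(O) = 2/3 (c(O) = (1 + 1)/3 = (1/3)*2 = 2/3)
d(F) = 2 - 2*F*(-2 + F) (d(F) = 2 - (F - 2)*(F + F) = 2 - (-2 + F)*2*F = 2 - 2*F*(-2 + F))
b(Q, l) = 2*l
-79*b(c(1), 11) + d(3) = -158*11 + (2 - 2*3**2 + 4*3) = -79*22 + (2 - 2*9 + 12) = -1738 + (2 - 18 + 12) = -1738 - 4 = -1742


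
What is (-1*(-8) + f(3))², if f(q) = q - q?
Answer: 64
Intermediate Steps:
f(q) = 0
(-1*(-8) + f(3))² = (-1*(-8) + 0)² = (8 + 0)² = 8² = 64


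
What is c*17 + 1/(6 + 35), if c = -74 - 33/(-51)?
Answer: -51126/41 ≈ -1247.0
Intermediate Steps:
c = -1247/17 (c = -74 - 33*(-1)/51 = -74 - 1*(-11/17) = -74 + 11/17 = -1247/17 ≈ -73.353)
c*17 + 1/(6 + 35) = -1247/17*17 + 1/(6 + 35) = -1247 + 1/41 = -51126/41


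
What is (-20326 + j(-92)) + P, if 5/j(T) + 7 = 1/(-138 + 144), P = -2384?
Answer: -931140/41 ≈ -22711.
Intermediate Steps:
j(T) = -30/41 (j(T) = 5/(-7 + 1/(-138 + 144)) = 5/(-7 + 1/6) = 5/(-7 + ⅙) = 5/(-41/6) = 5*(-6/41) = -30/41)
(-20326 + j(-92)) + P = (-20326 - 30/41) - 2384 = -833396/41 - 2384 = -931140/41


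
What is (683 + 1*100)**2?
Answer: 613089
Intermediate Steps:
(683 + 1*100)**2 = (683 + 100)**2 = 783**2 = 613089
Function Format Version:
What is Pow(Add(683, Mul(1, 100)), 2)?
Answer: 613089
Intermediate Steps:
Pow(Add(683, Mul(1, 100)), 2) = Pow(Add(683, 100), 2) = Pow(783, 2) = 613089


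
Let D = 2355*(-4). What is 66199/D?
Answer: -66199/9420 ≈ -7.0275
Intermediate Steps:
D = -9420
66199/D = 66199/(-9420) = 66199*(-1/9420) = -66199/9420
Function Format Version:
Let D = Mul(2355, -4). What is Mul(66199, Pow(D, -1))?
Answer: Rational(-66199, 9420) ≈ -7.0275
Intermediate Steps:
D = -9420
Mul(66199, Pow(D, -1)) = Mul(66199, Pow(-9420, -1)) = Mul(66199, Rational(-1, 9420)) = Rational(-66199, 9420)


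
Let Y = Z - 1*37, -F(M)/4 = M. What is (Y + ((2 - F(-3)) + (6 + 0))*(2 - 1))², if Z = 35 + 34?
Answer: 784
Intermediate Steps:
F(M) = -4*M
Z = 69
Y = 32 (Y = 69 - 1*37 = 69 - 37 = 32)
(Y + ((2 - F(-3)) + (6 + 0))*(2 - 1))² = (32 + ((2 - (-4)*(-3)) + (6 + 0))*(2 - 1))² = (32 + ((2 - 1*12) + 6)*1)² = (32 + ((2 - 12) + 6)*1)² = (32 + (-10 + 6)*1)² = (32 - 4*1)² = (32 - 4)² = 28² = 784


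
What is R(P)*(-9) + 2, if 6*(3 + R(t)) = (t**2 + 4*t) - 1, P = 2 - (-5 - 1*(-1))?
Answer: -119/2 ≈ -59.500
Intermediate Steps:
P = 6 (P = 2 - (-5 + 1) = 2 - 1*(-4) = 2 + 4 = 6)
R(t) = -19/6 + t**2/6 + 2*t/3 (R(t) = -3 + ((t**2 + 4*t) - 1)/6 = -3 + (-1 + t**2 + 4*t)/6 = -3 + (-1/6 + t**2/6 + 2*t/3) = -19/6 + t**2/6 + 2*t/3)
R(P)*(-9) + 2 = (-19/6 + (1/6)*6**2 + (2/3)*6)*(-9) + 2 = (-19/6 + (1/6)*36 + 4)*(-9) + 2 = (-19/6 + 6 + 4)*(-9) + 2 = (41/6)*(-9) + 2 = -123/2 + 2 = -119/2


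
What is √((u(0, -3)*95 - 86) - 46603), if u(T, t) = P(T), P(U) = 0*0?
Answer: I*√46689 ≈ 216.08*I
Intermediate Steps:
P(U) = 0
u(T, t) = 0
√((u(0, -3)*95 - 86) - 46603) = √((0*95 - 86) - 46603) = √((0 - 86) - 46603) = √(-86 - 46603) = √(-46689) = I*√46689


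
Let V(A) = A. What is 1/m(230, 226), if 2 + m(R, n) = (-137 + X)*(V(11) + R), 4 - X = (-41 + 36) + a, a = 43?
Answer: -1/41213 ≈ -2.4264e-5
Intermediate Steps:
X = -34 (X = 4 - ((-41 + 36) + 43) = 4 - (-5 + 43) = 4 - 1*38 = 4 - 38 = -34)
m(R, n) = -1883 - 171*R (m(R, n) = -2 + (-137 - 34)*(11 + R) = -2 - 171*(11 + R) = -2 + (-1881 - 171*R) = -1883 - 171*R)
1/m(230, 226) = 1/(-1883 - 171*230) = 1/(-1883 - 39330) = 1/(-41213) = -1/41213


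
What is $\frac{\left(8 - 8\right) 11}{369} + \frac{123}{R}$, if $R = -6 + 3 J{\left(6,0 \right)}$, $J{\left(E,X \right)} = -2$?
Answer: $- \frac{41}{4} \approx -10.25$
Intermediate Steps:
$R = -12$ ($R = -6 + 3 \left(-2\right) = -6 - 6 = -12$)
$\frac{\left(8 - 8\right) 11}{369} + \frac{123}{R} = \frac{\left(8 - 8\right) 11}{369} + \frac{123}{-12} = 0 \cdot 11 \cdot \frac{1}{369} + 123 \left(- \frac{1}{12}\right) = 0 \cdot \frac{1}{369} - \frac{41}{4} = 0 - \frac{41}{4} = - \frac{41}{4}$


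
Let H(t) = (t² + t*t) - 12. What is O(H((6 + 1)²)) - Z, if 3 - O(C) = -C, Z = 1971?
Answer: 2822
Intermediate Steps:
H(t) = -12 + 2*t² (H(t) = (t² + t²) - 12 = 2*t² - 12 = -12 + 2*t²)
O(C) = 3 + C (O(C) = 3 - (-1)*C = 3 + C)
O(H((6 + 1)²)) - Z = (3 + (-12 + 2*((6 + 1)²)²)) - 1*1971 = (3 + (-12 + 2*(7²)²)) - 1971 = (3 + (-12 + 2*49²)) - 1971 = (3 + (-12 + 2*2401)) - 1971 = (3 + (-12 + 4802)) - 1971 = (3 + 4790) - 1971 = 4793 - 1971 = 2822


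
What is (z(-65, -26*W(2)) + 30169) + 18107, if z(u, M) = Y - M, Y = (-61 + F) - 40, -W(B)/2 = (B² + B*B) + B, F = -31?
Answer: 47624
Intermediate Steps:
W(B) = -4*B² - 2*B (W(B) = -2*((B² + B*B) + B) = -2*((B² + B²) + B) = -2*(2*B² + B) = -2*(B + 2*B²) = -4*B² - 2*B)
Y = -132 (Y = (-61 - 31) - 40 = -92 - 40 = -132)
z(u, M) = -132 - M
(z(-65, -26*W(2)) + 30169) + 18107 = ((-132 - (-26)*(-2*2*(1 + 2*2))) + 30169) + 18107 = ((-132 - (-26)*(-2*2*(1 + 4))) + 30169) + 18107 = ((-132 - (-26)*(-2*2*5)) + 30169) + 18107 = ((-132 - (-26)*(-20)) + 30169) + 18107 = ((-132 - 1*520) + 30169) + 18107 = ((-132 - 520) + 30169) + 18107 = (-652 + 30169) + 18107 = 29517 + 18107 = 47624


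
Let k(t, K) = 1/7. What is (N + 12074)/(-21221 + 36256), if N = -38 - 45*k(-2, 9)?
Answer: 84207/105245 ≈ 0.80010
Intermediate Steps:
k(t, K) = ⅐
N = -311/7 (N = -38 - 45*⅐ = -38 - 45/7 = -311/7 ≈ -44.429)
(N + 12074)/(-21221 + 36256) = (-311/7 + 12074)/(-21221 + 36256) = (84207/7)/15035 = (84207/7)*(1/15035) = 84207/105245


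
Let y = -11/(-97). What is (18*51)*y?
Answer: 10098/97 ≈ 104.10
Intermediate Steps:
y = 11/97 (y = -11*(-1/97) = 11/97 ≈ 0.11340)
(18*51)*y = (18*51)*(11/97) = 918*(11/97) = 10098/97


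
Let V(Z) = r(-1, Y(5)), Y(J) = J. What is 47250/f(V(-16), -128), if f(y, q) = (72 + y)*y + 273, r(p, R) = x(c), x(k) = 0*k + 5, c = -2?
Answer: 3375/47 ≈ 71.808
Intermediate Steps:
x(k) = 5 (x(k) = 0 + 5 = 5)
r(p, R) = 5
V(Z) = 5
f(y, q) = 273 + y*(72 + y) (f(y, q) = y*(72 + y) + 273 = 273 + y*(72 + y))
47250/f(V(-16), -128) = 47250/(273 + 5**2 + 72*5) = 47250/(273 + 25 + 360) = 47250/658 = 47250*(1/658) = 3375/47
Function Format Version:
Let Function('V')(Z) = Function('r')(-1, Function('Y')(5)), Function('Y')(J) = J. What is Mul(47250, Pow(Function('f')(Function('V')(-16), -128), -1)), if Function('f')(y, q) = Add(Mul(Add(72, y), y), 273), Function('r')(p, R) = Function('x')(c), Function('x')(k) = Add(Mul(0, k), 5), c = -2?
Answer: Rational(3375, 47) ≈ 71.808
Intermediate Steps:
Function('x')(k) = 5 (Function('x')(k) = Add(0, 5) = 5)
Function('r')(p, R) = 5
Function('V')(Z) = 5
Function('f')(y, q) = Add(273, Mul(y, Add(72, y))) (Function('f')(y, q) = Add(Mul(y, Add(72, y)), 273) = Add(273, Mul(y, Add(72, y))))
Mul(47250, Pow(Function('f')(Function('V')(-16), -128), -1)) = Mul(47250, Pow(Add(273, Pow(5, 2), Mul(72, 5)), -1)) = Mul(47250, Pow(Add(273, 25, 360), -1)) = Mul(47250, Pow(658, -1)) = Mul(47250, Rational(1, 658)) = Rational(3375, 47)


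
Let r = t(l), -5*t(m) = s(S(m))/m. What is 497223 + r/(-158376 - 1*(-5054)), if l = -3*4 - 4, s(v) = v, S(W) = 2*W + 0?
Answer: 190588062016/383305 ≈ 4.9722e+5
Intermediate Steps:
S(W) = 2*W
l = -16 (l = -12 - 4 = -16)
t(m) = -2/5 (t(m) = -2*m/(5*m) = -1/5*2 = -2/5)
r = -2/5 ≈ -0.40000
497223 + r/(-158376 - 1*(-5054)) = 497223 - 2/(5*(-158376 - 1*(-5054))) = 497223 - 2/(5*(-158376 + 5054)) = 497223 - 2/5/(-153322) = 497223 - 2/5*(-1/153322) = 497223 + 1/383305 = 190588062016/383305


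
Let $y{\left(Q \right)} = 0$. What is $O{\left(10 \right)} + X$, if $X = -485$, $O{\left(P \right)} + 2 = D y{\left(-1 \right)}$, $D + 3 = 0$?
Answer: $-487$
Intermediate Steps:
$D = -3$ ($D = -3 + 0 = -3$)
$O{\left(P \right)} = -2$ ($O{\left(P \right)} = -2 - 0 = -2 + 0 = -2$)
$O{\left(10 \right)} + X = -2 - 485 = -487$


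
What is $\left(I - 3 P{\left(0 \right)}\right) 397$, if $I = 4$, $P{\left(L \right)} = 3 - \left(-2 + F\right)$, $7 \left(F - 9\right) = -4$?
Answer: $\frac{39700}{7} \approx 5671.4$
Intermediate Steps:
$F = \frac{59}{7}$ ($F = 9 + \frac{1}{7} \left(-4\right) = 9 - \frac{4}{7} = \frac{59}{7} \approx 8.4286$)
$P{\left(L \right)} = - \frac{24}{7}$ ($P{\left(L \right)} = 3 + \left(2 - \frac{59}{7}\right) = 3 - \frac{45}{7} = - \frac{24}{7}$)
$\left(I - 3 P{\left(0 \right)}\right) 397 = \left(4 - - \frac{72}{7}\right) 397 = \left(4 + \frac{72}{7}\right) 397 = \frac{100}{7} \cdot 397 = \frac{39700}{7}$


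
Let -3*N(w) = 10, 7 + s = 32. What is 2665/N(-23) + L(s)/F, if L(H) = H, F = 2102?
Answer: -840262/1051 ≈ -799.49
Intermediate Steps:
s = 25 (s = -7 + 32 = 25)
N(w) = -10/3 (N(w) = -⅓*10 = -10/3)
2665/N(-23) + L(s)/F = 2665/(-10/3) + 25/2102 = 2665*(-3/10) + 25*(1/2102) = -1599/2 + 25/2102 = -840262/1051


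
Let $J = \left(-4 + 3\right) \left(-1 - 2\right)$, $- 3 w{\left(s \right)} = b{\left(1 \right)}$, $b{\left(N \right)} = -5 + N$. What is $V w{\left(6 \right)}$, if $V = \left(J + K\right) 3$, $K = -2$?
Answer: $4$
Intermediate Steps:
$w{\left(s \right)} = \frac{4}{3}$ ($w{\left(s \right)} = - \frac{-5 + 1}{3} = \left(- \frac{1}{3}\right) \left(-4\right) = \frac{4}{3}$)
$J = 3$ ($J = \left(-1\right) \left(-3\right) = 3$)
$V = 3$ ($V = \left(3 - 2\right) 3 = 1 \cdot 3 = 3$)
$V w{\left(6 \right)} = 3 \cdot \frac{4}{3} = 4$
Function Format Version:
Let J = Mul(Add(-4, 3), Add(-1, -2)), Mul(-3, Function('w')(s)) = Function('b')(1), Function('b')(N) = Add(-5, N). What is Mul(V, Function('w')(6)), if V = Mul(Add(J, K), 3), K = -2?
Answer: 4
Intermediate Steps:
Function('w')(s) = Rational(4, 3) (Function('w')(s) = Mul(Rational(-1, 3), Add(-5, 1)) = Mul(Rational(-1, 3), -4) = Rational(4, 3))
J = 3 (J = Mul(-1, -3) = 3)
V = 3 (V = Mul(Add(3, -2), 3) = Mul(1, 3) = 3)
Mul(V, Function('w')(6)) = Mul(3, Rational(4, 3)) = 4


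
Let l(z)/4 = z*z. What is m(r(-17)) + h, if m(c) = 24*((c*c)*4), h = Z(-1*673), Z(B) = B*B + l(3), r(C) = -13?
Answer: 469189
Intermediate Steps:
l(z) = 4*z**2 (l(z) = 4*(z*z) = 4*z**2)
Z(B) = 36 + B**2 (Z(B) = B*B + 4*3**2 = B**2 + 4*9 = B**2 + 36 = 36 + B**2)
h = 452965 (h = 36 + (-1*673)**2 = 36 + (-673)**2 = 36 + 452929 = 452965)
m(c) = 96*c**2 (m(c) = 24*(c**2*4) = 24*(4*c**2) = 96*c**2)
m(r(-17)) + h = 96*(-13)**2 + 452965 = 96*169 + 452965 = 16224 + 452965 = 469189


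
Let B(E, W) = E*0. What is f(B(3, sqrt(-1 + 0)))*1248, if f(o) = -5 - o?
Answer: -6240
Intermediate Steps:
B(E, W) = 0
f(B(3, sqrt(-1 + 0)))*1248 = (-5 - 1*0)*1248 = (-5 + 0)*1248 = -5*1248 = -6240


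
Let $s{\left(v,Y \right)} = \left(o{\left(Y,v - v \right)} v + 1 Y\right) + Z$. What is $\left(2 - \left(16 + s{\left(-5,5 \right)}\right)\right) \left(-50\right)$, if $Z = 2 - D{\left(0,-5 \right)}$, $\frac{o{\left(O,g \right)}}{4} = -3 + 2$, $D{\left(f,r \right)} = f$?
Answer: $2050$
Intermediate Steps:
$o{\left(O,g \right)} = -4$ ($o{\left(O,g \right)} = 4 \left(-3 + 2\right) = 4 \left(-1\right) = -4$)
$Z = 2$ ($Z = 2 - 0 = 2 + 0 = 2$)
$s{\left(v,Y \right)} = 2 + Y - 4 v$ ($s{\left(v,Y \right)} = \left(- 4 v + 1 Y\right) + 2 = \left(- 4 v + Y\right) + 2 = \left(Y - 4 v\right) + 2 = 2 + Y - 4 v$)
$\left(2 - \left(16 + s{\left(-5,5 \right)}\right)\right) \left(-50\right) = \left(2 - \left(23 + 20\right)\right) \left(-50\right) = \left(2 - 43\right) \left(-50\right) = \left(-41\right) \left(-50\right) = 2050$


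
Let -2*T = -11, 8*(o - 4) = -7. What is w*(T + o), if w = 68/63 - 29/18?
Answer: -1541/336 ≈ -4.5863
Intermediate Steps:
o = 25/8 (o = 4 + (⅛)*(-7) = 4 - 7/8 = 25/8 ≈ 3.1250)
w = -67/126 (w = 68*(1/63) - 29*1/18 = 68/63 - 29/18 = -67/126 ≈ -0.53175)
T = 11/2 (T = -½*(-11) = 11/2 ≈ 5.5000)
w*(T + o) = -67*(11/2 + 25/8)/126 = -67/126*69/8 = -1541/336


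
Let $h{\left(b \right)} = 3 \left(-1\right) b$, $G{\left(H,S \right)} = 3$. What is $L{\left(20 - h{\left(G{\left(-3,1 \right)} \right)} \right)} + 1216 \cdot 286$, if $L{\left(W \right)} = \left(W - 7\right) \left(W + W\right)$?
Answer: $349052$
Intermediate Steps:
$h{\left(b \right)} = - 3 b$
$L{\left(W \right)} = 2 W \left(-7 + W\right)$ ($L{\left(W \right)} = \left(-7 + W\right) 2 W = 2 W \left(-7 + W\right)$)
$L{\left(20 - h{\left(G{\left(-3,1 \right)} \right)} \right)} + 1216 \cdot 286 = 2 \left(20 - \left(-3\right) 3\right) \left(-7 + \left(20 - \left(-3\right) 3\right)\right) + 1216 \cdot 286 = 2 \left(20 - -9\right) \left(-7 + \left(20 - -9\right)\right) + 347776 = 2 \left(20 + 9\right) \left(-7 + \left(20 + 9\right)\right) + 347776 = 2 \cdot 29 \left(-7 + 29\right) + 347776 = 2 \cdot 29 \cdot 22 + 347776 = 1276 + 347776 = 349052$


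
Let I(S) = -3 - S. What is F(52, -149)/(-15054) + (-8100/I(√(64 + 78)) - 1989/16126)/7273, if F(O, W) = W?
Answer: -894711240508/58706177639109 + 8100*√142/967309 ≈ 0.084544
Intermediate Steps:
F(52, -149)/(-15054) + (-8100/I(√(64 + 78)) - 1989/16126)/7273 = -149/(-15054) + (-8100/(-3 - √(64 + 78)) - 1989/16126)/7273 = -149*(-1/15054) + (-8100/(-3 - √142) - 1989*1/16126)*(1/7273) = 149/15054 + (-8100/(-3 - √142) - 1989/16126)*(1/7273) = 149/15054 + (-1989/16126 - 8100/(-3 - √142))*(1/7273) = 149/15054 + (-1989/117284398 - 8100/(7273*(-3 - √142))) = 4361358224/441399831873 - 8100/(7273*(-3 - √142))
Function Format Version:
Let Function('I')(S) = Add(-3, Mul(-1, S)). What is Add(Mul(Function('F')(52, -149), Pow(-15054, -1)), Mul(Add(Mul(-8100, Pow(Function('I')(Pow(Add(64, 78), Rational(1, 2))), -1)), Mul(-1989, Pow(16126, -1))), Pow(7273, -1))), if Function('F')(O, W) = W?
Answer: Add(Rational(-894711240508, 58706177639109), Mul(Rational(8100, 967309), Pow(142, Rational(1, 2)))) ≈ 0.084544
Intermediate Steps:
Add(Mul(Function('F')(52, -149), Pow(-15054, -1)), Mul(Add(Mul(-8100, Pow(Function('I')(Pow(Add(64, 78), Rational(1, 2))), -1)), Mul(-1989, Pow(16126, -1))), Pow(7273, -1))) = Add(Mul(-149, Pow(-15054, -1)), Mul(Add(Mul(-8100, Pow(Add(-3, Mul(-1, Pow(Add(64, 78), Rational(1, 2)))), -1)), Mul(-1989, Pow(16126, -1))), Pow(7273, -1))) = Add(Mul(-149, Rational(-1, 15054)), Mul(Add(Mul(-8100, Pow(Add(-3, Mul(-1, Pow(142, Rational(1, 2)))), -1)), Mul(-1989, Rational(1, 16126))), Rational(1, 7273))) = Add(Rational(149, 15054), Mul(Add(Mul(-8100, Pow(Add(-3, Mul(-1, Pow(142, Rational(1, 2)))), -1)), Rational(-1989, 16126)), Rational(1, 7273))) = Add(Rational(149, 15054), Mul(Add(Rational(-1989, 16126), Mul(-8100, Pow(Add(-3, Mul(-1, Pow(142, Rational(1, 2)))), -1))), Rational(1, 7273))) = Add(Rational(149, 15054), Add(Rational(-1989, 117284398), Mul(Rational(-8100, 7273), Pow(Add(-3, Mul(-1, Pow(142, Rational(1, 2)))), -1)))) = Add(Rational(4361358224, 441399831873), Mul(Rational(-8100, 7273), Pow(Add(-3, Mul(-1, Pow(142, Rational(1, 2)))), -1)))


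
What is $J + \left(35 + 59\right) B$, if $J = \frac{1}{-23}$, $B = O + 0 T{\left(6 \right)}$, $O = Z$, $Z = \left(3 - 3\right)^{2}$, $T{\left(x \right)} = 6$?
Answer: $- \frac{1}{23} \approx -0.043478$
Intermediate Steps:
$Z = 0$ ($Z = 0^{2} = 0$)
$O = 0$
$B = 0$ ($B = 0 + 0 \cdot 6 = 0 + 0 = 0$)
$J = - \frac{1}{23} \approx -0.043478$
$J + \left(35 + 59\right) B = - \frac{1}{23} + \left(35 + 59\right) 0 = - \frac{1}{23} + 94 \cdot 0 = - \frac{1}{23} + 0 = - \frac{1}{23}$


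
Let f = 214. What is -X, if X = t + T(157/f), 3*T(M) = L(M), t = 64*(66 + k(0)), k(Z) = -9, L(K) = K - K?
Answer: -3648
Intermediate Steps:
L(K) = 0
t = 3648 (t = 64*(66 - 9) = 64*57 = 3648)
T(M) = 0 (T(M) = (⅓)*0 = 0)
X = 3648 (X = 3648 + 0 = 3648)
-X = -1*3648 = -3648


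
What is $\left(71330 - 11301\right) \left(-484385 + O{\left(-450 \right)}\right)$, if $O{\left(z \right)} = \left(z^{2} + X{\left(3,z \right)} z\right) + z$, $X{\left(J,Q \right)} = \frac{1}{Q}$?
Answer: $-16948227686$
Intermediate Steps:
$O{\left(z \right)} = 1 + z + z^{2}$ ($O{\left(z \right)} = \left(z^{2} + \frac{z}{z}\right) + z = \left(z^{2} + 1\right) + z = \left(1 + z^{2}\right) + z = 1 + z + z^{2}$)
$\left(71330 - 11301\right) \left(-484385 + O{\left(-450 \right)}\right) = \left(71330 - 11301\right) \left(-484385 - \left(-1 + 450 \left(1 - 450\right)\right)\right) = 60029 \left(-484385 + \left(1 - -202050\right)\right) = 60029 \left(-484385 + \left(1 + 202050\right)\right) = 60029 \left(-484385 + 202051\right) = 60029 \left(-282334\right) = -16948227686$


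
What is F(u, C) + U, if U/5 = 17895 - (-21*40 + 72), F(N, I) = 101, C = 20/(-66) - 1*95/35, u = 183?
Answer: 93416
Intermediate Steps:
C = -697/231 (C = 20*(-1/66) - 95*1/35 = -10/33 - 19/7 = -697/231 ≈ -3.0173)
U = 93315 (U = 5*(17895 - (-21*40 + 72)) = 5*(17895 - (-840 + 72)) = 5*(17895 - 1*(-768)) = 5*(17895 + 768) = 5*18663 = 93315)
F(u, C) + U = 101 + 93315 = 93416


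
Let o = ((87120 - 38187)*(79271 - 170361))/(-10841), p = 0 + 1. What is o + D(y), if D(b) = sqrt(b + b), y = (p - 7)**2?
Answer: 4457306970/10841 + 6*sqrt(2) ≈ 4.1116e+5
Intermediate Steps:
p = 1
y = 36 (y = (1 - 7)**2 = (-6)**2 = 36)
D(b) = sqrt(2)*sqrt(b) (D(b) = sqrt(2*b) = sqrt(2)*sqrt(b))
o = 4457306970/10841 (o = (48933*(-91090))*(-1/10841) = -4457306970*(-1/10841) = 4457306970/10841 ≈ 4.1115e+5)
o + D(y) = 4457306970/10841 + sqrt(2)*sqrt(36) = 4457306970/10841 + sqrt(2)*6 = 4457306970/10841 + 6*sqrt(2)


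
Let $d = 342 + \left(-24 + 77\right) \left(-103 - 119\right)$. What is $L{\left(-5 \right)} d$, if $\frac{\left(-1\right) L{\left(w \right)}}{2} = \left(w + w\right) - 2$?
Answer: $-274176$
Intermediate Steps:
$L{\left(w \right)} = 4 - 4 w$ ($L{\left(w \right)} = - 2 \left(\left(w + w\right) - 2\right) = - 2 \left(2 w - 2\right) = - 2 \left(-2 + 2 w\right) = 4 - 4 w$)
$d = -11424$ ($d = 342 + 53 \left(-222\right) = 342 - 11766 = -11424$)
$L{\left(-5 \right)} d = \left(4 - -20\right) \left(-11424\right) = \left(4 + 20\right) \left(-11424\right) = 24 \left(-11424\right) = -274176$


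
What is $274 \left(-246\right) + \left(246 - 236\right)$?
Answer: $-67394$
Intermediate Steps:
$274 \left(-246\right) + \left(246 - 236\right) = -67404 + 10 = -67394$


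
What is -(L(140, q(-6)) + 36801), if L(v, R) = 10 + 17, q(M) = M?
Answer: -36828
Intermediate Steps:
L(v, R) = 27
-(L(140, q(-6)) + 36801) = -(27 + 36801) = -1*36828 = -36828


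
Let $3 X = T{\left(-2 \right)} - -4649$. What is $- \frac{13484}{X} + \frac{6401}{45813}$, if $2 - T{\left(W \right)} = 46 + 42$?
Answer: $- \frac{202668857}{23227191} \approx -8.7255$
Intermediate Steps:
$T{\left(W \right)} = -86$ ($T{\left(W \right)} = 2 - \left(46 + 42\right) = 2 - 88 = -86$)
$X = 1521$ ($X = \frac{-86 - -4649}{3} = \frac{-86 + 4649}{3} = \frac{1}{3} \cdot 4563 = 1521$)
$- \frac{13484}{X} + \frac{6401}{45813} = - \frac{13484}{1521} + \frac{6401}{45813} = - \frac{202668857}{23227191}$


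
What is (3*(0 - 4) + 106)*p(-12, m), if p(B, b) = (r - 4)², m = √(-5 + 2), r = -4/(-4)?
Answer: 846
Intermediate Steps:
r = 1 (r = -4*(-¼) = 1)
m = I*√3 (m = √(-3) = I*√3 ≈ 1.732*I)
p(B, b) = 9 (p(B, b) = (1 - 4)² = (-3)² = 9)
(3*(0 - 4) + 106)*p(-12, m) = (3*(0 - 4) + 106)*9 = (3*(-4) + 106)*9 = (-12 + 106)*9 = 94*9 = 846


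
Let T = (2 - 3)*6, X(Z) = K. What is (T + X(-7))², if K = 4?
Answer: 4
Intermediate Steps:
X(Z) = 4
T = -6 (T = -1*6 = -6)
(T + X(-7))² = (-6 + 4)² = (-2)² = 4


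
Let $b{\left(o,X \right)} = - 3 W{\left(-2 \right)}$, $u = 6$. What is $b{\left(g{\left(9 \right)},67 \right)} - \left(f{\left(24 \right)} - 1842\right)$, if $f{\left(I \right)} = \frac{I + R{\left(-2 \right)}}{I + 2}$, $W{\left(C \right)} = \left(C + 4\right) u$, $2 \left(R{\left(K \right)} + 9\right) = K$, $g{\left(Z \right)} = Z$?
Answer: $\frac{23471}{13} \approx 1805.5$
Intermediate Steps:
$R{\left(K \right)} = -9 + \frac{K}{2}$
$W{\left(C \right)} = 24 + 6 C$ ($W{\left(C \right)} = \left(C + 4\right) 6 = \left(4 + C\right) 6 = 24 + 6 C$)
$b{\left(o,X \right)} = -36$ ($b{\left(o,X \right)} = - 3 \left(24 + 6 \left(-2\right)\right) = - 3 \left(24 - 12\right) = \left(-3\right) 12 = -36$)
$f{\left(I \right)} = \frac{-10 + I}{2 + I}$ ($f{\left(I \right)} = \frac{I + \left(-9 + \frac{1}{2} \left(-2\right)\right)}{I + 2} = \frac{I - 10}{2 + I} = \frac{-10 + I}{2 + I}$)
$b{\left(g{\left(9 \right)},67 \right)} - \left(f{\left(24 \right)} - 1842\right) = -36 - \left(\frac{-10 + 24}{2 + 24} - 1842\right) = -36 - \left(\frac{1}{26} \cdot 14 - 1842\right) = -36 - \left(\frac{7}{13} - 1842\right) = -36 - - \frac{23939}{13} = -36 + \frac{23939}{13} = \frac{23471}{13}$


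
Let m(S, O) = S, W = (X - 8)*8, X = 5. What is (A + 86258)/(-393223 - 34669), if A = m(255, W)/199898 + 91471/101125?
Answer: -1743696630951333/8649702100993000 ≈ -0.20159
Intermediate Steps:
W = -24 (W = (5 - 8)*8 = -3*8 = -24)
A = 18310656833/20214685250 (A = 255/199898 + 91471/101125 = 18310656833/20214685250 ≈ 0.90581)
(A + 86258)/(-393223 - 34669) = (18310656833/20214685250 + 86258)/(-393223 - 34669) = (1743696630951333/20214685250)/(-427892) = (1743696630951333/20214685250)*(-1/427892) = -1743696630951333/8649702100993000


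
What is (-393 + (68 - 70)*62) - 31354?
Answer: -31871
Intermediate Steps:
(-393 + (68 - 70)*62) - 31354 = (-393 - 2*62) - 31354 = (-393 - 124) - 31354 = -517 - 31354 = -31871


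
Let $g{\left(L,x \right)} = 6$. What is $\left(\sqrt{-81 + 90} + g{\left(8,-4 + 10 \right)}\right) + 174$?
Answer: $183$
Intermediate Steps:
$\left(\sqrt{-81 + 90} + g{\left(8,-4 + 10 \right)}\right) + 174 = \left(\sqrt{-81 + 90} + 6\right) + 174 = \left(\sqrt{9} + 6\right) + 174 = \left(3 + 6\right) + 174 = 9 + 174 = 183$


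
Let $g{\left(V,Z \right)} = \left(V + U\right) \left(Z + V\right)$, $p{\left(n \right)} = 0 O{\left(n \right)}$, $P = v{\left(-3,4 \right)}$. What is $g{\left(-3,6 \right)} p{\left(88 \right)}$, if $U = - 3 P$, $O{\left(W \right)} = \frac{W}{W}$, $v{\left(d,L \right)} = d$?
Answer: $0$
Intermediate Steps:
$O{\left(W \right)} = 1$
$P = -3$
$U = 9$ ($U = \left(-3\right) \left(-3\right) = 9$)
$p{\left(n \right)} = 0$ ($p{\left(n \right)} = 0 \cdot 1 = 0$)
$g{\left(V,Z \right)} = \left(9 + V\right) \left(V + Z\right)$ ($g{\left(V,Z \right)} = \left(V + 9\right) \left(Z + V\right) = \left(9 + V\right) \left(V + Z\right)$)
$g{\left(-3,6 \right)} p{\left(88 \right)} = \left(\left(-3\right)^{2} + 9 \left(-3\right) + 9 \cdot 6 - 18\right) 0 = \left(9 - 27 + 54 - 18\right) 0 = 18 \cdot 0 = 0$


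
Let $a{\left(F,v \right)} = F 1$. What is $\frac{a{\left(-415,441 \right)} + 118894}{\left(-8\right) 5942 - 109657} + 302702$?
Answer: $\frac{47582517007}{157193} \approx 3.027 \cdot 10^{5}$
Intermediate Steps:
$a{\left(F,v \right)} = F$
$\frac{a{\left(-415,441 \right)} + 118894}{\left(-8\right) 5942 - 109657} + 302702 = \frac{-415 + 118894}{\left(-8\right) 5942 - 109657} + 302702 = \frac{118479}{-47536 - 109657} + 302702 = \frac{118479}{-157193} + 302702 = 118479 \left(- \frac{1}{157193}\right) + 302702 = - \frac{118479}{157193} + 302702 = \frac{47582517007}{157193}$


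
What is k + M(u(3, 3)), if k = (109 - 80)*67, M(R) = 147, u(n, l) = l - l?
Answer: 2090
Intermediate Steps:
u(n, l) = 0
k = 1943 (k = 29*67 = 1943)
k + M(u(3, 3)) = 1943 + 147 = 2090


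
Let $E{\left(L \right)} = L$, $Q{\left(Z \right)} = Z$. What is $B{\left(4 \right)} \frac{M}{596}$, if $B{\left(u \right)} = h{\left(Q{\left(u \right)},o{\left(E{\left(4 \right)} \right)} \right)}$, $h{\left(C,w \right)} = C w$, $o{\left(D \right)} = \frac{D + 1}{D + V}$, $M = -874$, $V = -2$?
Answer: $- \frac{2185}{149} \approx -14.664$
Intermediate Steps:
$o{\left(D \right)} = \frac{1 + D}{-2 + D}$ ($o{\left(D \right)} = \frac{D + 1}{D - 2} = \frac{1 + D}{-2 + D}$)
$B{\left(u \right)} = \frac{5 u}{2}$ ($B{\left(u \right)} = u \frac{1 + 4}{-2 + 4} = u \frac{1}{2} \cdot 5 = u \frac{5}{2} = \frac{5 u}{2}$)
$B{\left(4 \right)} \frac{M}{596} = \frac{5}{2} \cdot 4 \left(- \frac{874}{596}\right) = 10 \left(\left(-874\right) \frac{1}{596}\right) = 10 \left(- \frac{437}{298}\right) = - \frac{2185}{149}$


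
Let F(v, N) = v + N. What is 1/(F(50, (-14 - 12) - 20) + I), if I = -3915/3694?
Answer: 3694/10861 ≈ 0.34012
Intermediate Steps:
I = -3915/3694 (I = -3915*1/3694 = -3915/3694 ≈ -1.0598)
F(v, N) = N + v
1/(F(50, (-14 - 12) - 20) + I) = 1/((((-14 - 12) - 20) + 50) - 3915/3694) = 1/(((-26 - 20) + 50) - 3915/3694) = 1/((-46 + 50) - 3915/3694) = 1/(4 - 3915/3694) = 1/(10861/3694) = 3694/10861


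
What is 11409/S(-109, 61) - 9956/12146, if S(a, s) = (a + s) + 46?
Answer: -69296813/12146 ≈ -5705.3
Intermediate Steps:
S(a, s) = 46 + a + s
11409/S(-109, 61) - 9956/12146 = 11409/(46 - 109 + 61) - 9956/12146 = 11409/(-2) - 9956*1/12146 = 11409*(-1/2) - 4978/6073 = -11409/2 - 4978/6073 = -69296813/12146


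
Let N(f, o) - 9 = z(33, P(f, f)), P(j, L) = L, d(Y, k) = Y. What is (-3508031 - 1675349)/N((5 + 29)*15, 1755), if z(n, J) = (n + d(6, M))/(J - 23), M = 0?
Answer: -1262153030/2211 ≈ -5.7085e+5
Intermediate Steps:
z(n, J) = (6 + n)/(-23 + J) (z(n, J) = (n + 6)/(J - 23) = (6 + n)/(-23 + J))
N(f, o) = 9 + 39/(-23 + f) (N(f, o) = 9 + (6 + 33)/(-23 + f) = 9 + 39/(-23 + f))
(-3508031 - 1675349)/N((5 + 29)*15, 1755) = (-3508031 - 1675349)/((3*(-56 + 3*((5 + 29)*15))/(-23 + (5 + 29)*15))) = -5183380*(-23 + 34*15)/(3*(-56 + 3*(34*15))) = -5183380*(-23 + 510)/(3*(-56 + 3*510)) = -5183380*487/(3*(-56 + 1530)) = -5183380/(3*(1/487)*1474) = -5183380/4422/487 = -5183380*487/4422 = -1262153030/2211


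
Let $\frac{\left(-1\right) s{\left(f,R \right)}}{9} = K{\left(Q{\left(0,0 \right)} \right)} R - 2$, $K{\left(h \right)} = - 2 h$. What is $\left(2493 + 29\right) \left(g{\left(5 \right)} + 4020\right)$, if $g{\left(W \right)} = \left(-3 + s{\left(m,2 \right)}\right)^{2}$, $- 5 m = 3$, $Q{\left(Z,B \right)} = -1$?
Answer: $11250642$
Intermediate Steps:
$m = - \frac{3}{5}$ ($m = \left(- \frac{1}{5}\right) 3 = - \frac{3}{5} \approx -0.6$)
$s{\left(f,R \right)} = 18 - 18 R$ ($s{\left(f,R \right)} = - 9 \left(\left(-2\right) \left(-1\right) R - 2\right) = - 9 \left(2 R - 2\right) = - 9 \left(-2 + 2 R\right) = 18 - 18 R$)
$g{\left(W \right)} = 441$ ($g{\left(W \right)} = \left(-3 + \left(18 - 36\right)\right)^{2} = \left(-3 - 18\right)^{2} = \left(-21\right)^{2} = 441$)
$\left(2493 + 29\right) \left(g{\left(5 \right)} + 4020\right) = \left(2493 + 29\right) \left(441 + 4020\right) = 2522 \cdot 4461 = 11250642$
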